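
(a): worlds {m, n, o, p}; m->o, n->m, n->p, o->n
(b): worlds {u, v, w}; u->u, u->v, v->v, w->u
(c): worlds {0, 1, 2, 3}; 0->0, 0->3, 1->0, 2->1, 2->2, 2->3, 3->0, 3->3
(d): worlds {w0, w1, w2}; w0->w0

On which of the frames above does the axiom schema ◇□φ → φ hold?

(d)

This is the axiom for symmetry; its first-order frame correspondent is ∀x ∀y (Rxy → Ryx).
(a): fails — Ron but not Rno.
(b): fails — Ruv but not Rvu.
(c): fails — R10 but not R01.
(d): ✓.
Valid on: (d).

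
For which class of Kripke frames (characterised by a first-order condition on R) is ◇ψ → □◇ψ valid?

This is the 5 axiom.
It corresponds to the Euclidean property: ∀x ∀y ∀z (Rxy ∧ Rxz → Ryz).

The Euclidean property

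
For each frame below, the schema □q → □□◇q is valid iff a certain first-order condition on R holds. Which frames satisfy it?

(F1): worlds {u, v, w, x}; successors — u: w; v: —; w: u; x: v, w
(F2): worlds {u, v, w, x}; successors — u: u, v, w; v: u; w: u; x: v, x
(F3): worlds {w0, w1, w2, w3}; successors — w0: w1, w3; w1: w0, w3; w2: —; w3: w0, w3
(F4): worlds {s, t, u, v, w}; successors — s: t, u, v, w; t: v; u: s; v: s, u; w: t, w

The schema corresponds to a generalized confluence (Geach) condition: ∀x ∀z (xR²z → ∃w (xRw ∧ zRw)).
(F1): satisfies the condition.
(F2): fails — xR²v but no t with xRt and vRt.
(F3): satisfies the condition.
(F4): fails — sR²u but no w* with sRw* and uRw*.
Valid on: (F1), (F3).

(F1), (F3)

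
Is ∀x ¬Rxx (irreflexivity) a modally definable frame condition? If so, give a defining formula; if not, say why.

Not modally definable

Modal frame validity is preserved under surjective bounded morphisms.
The 3-cycle (worlds a,b,c with a→b→c→a) is irreflexive, and the map sending every world to a single reflexive point • is a surjective bounded morphism (forth: every edge maps to (•,•); back: every world has a successor). So any modal formula valid on the 3-cycle is also valid on the reflexive point, which is not irreflexive.
Hence irreflexivity is not modally definable.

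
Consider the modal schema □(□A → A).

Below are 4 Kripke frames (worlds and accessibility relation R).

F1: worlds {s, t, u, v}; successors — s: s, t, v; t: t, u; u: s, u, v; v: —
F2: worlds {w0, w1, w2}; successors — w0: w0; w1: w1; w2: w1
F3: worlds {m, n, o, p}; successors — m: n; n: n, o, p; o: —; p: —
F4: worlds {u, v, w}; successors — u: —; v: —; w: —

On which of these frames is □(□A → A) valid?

Frame correspondent (Sahlqvist): ∀x ∀y (Rxy → Ryy) — i.e. shift-reflexivity.
F1: fails — Ruv but not Rvv.
F2: holds.
F3: fails — Rnp but not Rpp.
F4: holds.
Valid on: F2, F4.

F2, F4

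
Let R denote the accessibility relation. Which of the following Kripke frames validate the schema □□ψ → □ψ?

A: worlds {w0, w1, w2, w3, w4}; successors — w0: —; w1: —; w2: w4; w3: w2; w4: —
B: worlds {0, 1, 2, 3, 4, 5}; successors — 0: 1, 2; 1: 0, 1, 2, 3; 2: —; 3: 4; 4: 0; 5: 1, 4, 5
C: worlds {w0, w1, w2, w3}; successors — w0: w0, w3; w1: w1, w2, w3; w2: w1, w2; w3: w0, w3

C

This is the axiom for density; its first-order frame correspondent is ∀x ∀y (Rxy → ∃z (Rxz ∧ Rzy)).
A: fails — Rw2w4 but no z with Rw2z and Rzw4.
B: fails — R34 but no z with R3z and Rz4.
C: holds.
Valid on: C.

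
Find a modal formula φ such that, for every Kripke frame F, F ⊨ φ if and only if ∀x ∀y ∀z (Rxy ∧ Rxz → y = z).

◇r → □r

A defining formula is ◇r → □r (the CD axiom).
Suppose ◇r→□r is valid. Take Rxy, Rxz and set V(r)={y}. Then ◇r at x, so □r at x, so r at z, i.e. z=y.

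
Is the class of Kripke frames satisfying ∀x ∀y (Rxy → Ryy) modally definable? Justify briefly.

Yes — defined by □(□p → p)

Yes: it is shift-reflexivity, defined by the T□ schema □(□p → p).
Suppose □(□p→p) is valid. Take Rxy and set V(p)={w : Ryw}. Then at y, □p holds; since □(□p→p) at x, □p→p at y, so p at y, i.e. Ryy.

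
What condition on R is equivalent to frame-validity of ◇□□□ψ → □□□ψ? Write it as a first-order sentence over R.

∀x ∀y ∀z ((xRy ∧ xR³z) → ∃w (yR³w ∧ z = w))

This is a Sahlqvist (Geach-type) schema ◇^1□^3ψ → □^3◇^0ψ.
Minimal-valuation argument: fix x; take any y with xR^1y and any z with xR^3z. Set V(ψ) to the set of worlds R-reachable from y in exactly 3 steps. Then □^3ψ holds at y, so the antecedent holds at x; validity forces ◇^0ψ at z, giving a w with zR^0w and yR^3w.
First-order correspondent: ∀x ∀y ∀z ((xRy ∧ xR³z) → ∃w (yR³w ∧ z = w)).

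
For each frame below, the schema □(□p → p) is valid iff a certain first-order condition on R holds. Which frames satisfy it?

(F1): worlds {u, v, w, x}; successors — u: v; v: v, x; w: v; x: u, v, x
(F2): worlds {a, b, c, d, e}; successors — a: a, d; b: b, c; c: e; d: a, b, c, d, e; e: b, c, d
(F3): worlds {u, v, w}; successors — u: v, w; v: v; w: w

This is the axiom for shift-reflexivity; its first-order frame correspondent is ∀x ∀y (Rxy → Ryy).
(F1): fails — Rxu but not Ruu.
(F2): fails — Rbc but not Rcc.
(F3): ✓.

(F3)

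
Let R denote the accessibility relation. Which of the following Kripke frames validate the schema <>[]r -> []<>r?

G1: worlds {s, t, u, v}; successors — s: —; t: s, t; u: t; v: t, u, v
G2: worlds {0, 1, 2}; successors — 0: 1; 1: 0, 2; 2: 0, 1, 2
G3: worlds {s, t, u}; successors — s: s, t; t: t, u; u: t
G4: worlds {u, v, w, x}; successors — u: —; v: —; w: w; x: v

The schema corresponds to convergence: forall x forall y forall z (Rxy & Rxz -> exists w (Ryw & Rzw)).
G1: fails — Rts and Rts but s and s have no common successor.
G2: fails — R20 and R21 but 0 and 1 have no common successor.
G3: holds.
G4: fails — Rxv and Rxv but v and v have no common successor.

G3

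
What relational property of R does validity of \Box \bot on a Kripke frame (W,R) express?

Emptiness of R

□⊥ is valid iff no world has any successor (otherwise □⊥ fails at any world with one).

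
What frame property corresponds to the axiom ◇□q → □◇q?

This is the .2 axiom.
It corresponds to convergence: ∀x ∀y ∀z (Rxy ∧ Rxz → ∃w (Ryw ∧ Rzw)).

convergence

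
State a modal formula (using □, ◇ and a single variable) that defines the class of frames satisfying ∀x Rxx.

□s → s

This is reflexivity; the standard corresponding axiom is T: □s → s.
Suppose □s→s is valid. At any x set V(s)={w : Rxw}. Then □s holds at x, so s holds at x, i.e. Rxx.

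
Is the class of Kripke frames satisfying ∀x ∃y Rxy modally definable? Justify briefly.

Yes, by □q → ◇q

This is a Sahlqvist condition; the D axiom □q → ◇q defines it.
Suppose □q→◇q is valid. At any x set V(q)=W. Then □q at x, so ◇q at x, so x has a successor.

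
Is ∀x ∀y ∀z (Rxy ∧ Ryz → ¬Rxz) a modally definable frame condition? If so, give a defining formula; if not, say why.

Not modally definable

Modal frame validity is preserved under surjective bounded morphisms.
The 7-cycle (worlds 0,1,2,3,4,5,6 with 0→1→2→3→4→5→6→0) is intransitive. Mapping every world to a single reflexive point • is a surjective bounded morphism; the reflexive point is not intransitive (R••∧R•• but R••).
So no modal formula (or set of formulas) defines exactly the intransitive frames.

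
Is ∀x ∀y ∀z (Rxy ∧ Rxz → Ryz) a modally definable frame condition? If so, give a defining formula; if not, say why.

Yes — defined by ◇r → □◇r

Yes: it is the Euclidean property, defined by the 5 schema ◇r → □◇r.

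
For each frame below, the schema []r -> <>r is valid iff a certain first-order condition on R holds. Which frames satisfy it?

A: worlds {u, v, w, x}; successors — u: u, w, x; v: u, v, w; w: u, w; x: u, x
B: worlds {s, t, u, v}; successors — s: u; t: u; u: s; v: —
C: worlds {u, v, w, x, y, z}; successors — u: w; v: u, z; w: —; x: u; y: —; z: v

Frame correspondent (Sahlqvist): forall x exists y Rxy — i.e. seriality.
A: holds.
B: fails — world v has no successor.
C: fails — world w has no successor.
Valid on: A.

A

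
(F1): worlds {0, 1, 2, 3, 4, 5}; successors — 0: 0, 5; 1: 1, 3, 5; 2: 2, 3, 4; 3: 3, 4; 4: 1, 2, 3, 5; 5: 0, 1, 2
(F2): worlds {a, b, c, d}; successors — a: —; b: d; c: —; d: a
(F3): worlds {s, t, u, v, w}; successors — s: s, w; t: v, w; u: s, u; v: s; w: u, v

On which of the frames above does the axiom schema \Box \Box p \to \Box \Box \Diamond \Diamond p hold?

The schema corresponds to a generalized confluence (Geach) condition: \forall x \forall z (x R^2 z \to \exists w (x R^2 w \wedge z R^2 w)).
(F1): ✓.
(F2): fails — bR²a but no w with bR²w and aR²w.
(F3): ✓.

(F1), (F3)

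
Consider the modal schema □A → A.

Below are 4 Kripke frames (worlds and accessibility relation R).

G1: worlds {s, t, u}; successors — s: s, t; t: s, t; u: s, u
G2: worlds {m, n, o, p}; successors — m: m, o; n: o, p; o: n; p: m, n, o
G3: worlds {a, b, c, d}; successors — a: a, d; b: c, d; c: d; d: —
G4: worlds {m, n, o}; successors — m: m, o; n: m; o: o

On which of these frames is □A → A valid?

G1

The schema corresponds to reflexivity: ∀x Rxx.
G1: ✓.
G2: fails — world n does not see itself.
G3: fails — world b does not see itself.
G4: fails — world n does not see itself.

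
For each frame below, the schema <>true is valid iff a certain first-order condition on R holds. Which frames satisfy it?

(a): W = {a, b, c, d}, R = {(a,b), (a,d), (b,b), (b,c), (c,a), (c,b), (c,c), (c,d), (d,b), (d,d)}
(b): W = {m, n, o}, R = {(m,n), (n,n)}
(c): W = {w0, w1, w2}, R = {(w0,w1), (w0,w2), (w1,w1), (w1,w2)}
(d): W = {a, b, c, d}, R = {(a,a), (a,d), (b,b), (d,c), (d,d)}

(a)

Frame correspondent (Sahlqvist): forall x exists y Rxy — i.e. seriality.
(a): holds.
(b): fails — world o has no successor.
(c): fails — world w2 has no successor.
(d): fails — world c has no successor.
Valid on: (a).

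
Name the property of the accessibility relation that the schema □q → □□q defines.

Transitivity

This schema is the 4 axiom.
It corresponds to transitivity: ∀x ∀y ∀z (Rxy ∧ Ryz → Rxz).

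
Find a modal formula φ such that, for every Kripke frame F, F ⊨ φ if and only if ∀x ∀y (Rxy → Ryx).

A defining formula is r → □◇r (the B axiom).
Suppose r→□◇r is valid. Take Rxy and set V(r)={x}. Then r at x, so □◇r at x, so ◇r at y, so some z with Ryz has r; z=x, i.e. Ryx.

r → □◇r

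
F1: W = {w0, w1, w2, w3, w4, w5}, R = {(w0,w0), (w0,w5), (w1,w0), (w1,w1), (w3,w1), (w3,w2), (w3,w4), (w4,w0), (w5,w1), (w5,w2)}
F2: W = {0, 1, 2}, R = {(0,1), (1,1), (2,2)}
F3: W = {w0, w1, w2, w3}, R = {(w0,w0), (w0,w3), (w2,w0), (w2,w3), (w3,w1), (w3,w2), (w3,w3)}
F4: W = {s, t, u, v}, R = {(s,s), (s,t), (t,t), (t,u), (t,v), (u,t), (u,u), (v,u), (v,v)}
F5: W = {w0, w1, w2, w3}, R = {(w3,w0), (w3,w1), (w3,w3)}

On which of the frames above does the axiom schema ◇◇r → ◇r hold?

F2, F5

The schema corresponds to transitivity: ∀x ∀y ∀z (Rxy ∧ Ryz → Rxz).
F1: fails — Rw1w0 and Rw0w5 but not Rw1w5.
F2: condition met.
F3: fails — Rw3w2 and Rw2w0 but not Rw3w0.
F4: fails — Rut and Rtv but not Ruv.
F5: condition met.
Valid on: F2, F5.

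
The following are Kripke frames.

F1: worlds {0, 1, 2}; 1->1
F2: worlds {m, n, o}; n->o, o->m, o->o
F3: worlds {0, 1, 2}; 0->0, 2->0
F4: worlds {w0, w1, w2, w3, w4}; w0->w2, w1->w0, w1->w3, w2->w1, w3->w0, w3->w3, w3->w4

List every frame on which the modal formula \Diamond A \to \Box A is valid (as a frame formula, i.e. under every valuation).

The schema corresponds to partial functionality: \forall x \forall y \forall z (Rxy \wedge Rxz \to y = z).
F1: holds.
F2: fails — o sees both m and o.
F3: holds.
F4: fails — w1 sees both w0 and w3.

F1, F3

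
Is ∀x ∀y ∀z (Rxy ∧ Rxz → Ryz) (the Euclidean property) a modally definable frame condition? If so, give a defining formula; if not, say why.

Definable; ◇p → □◇p defines it

Yes: it is the Euclidean property, defined by the 5 schema ◇p → □◇p.
Suppose ◇p→□◇p is valid. Take Rxy, Rxz and set V(p)={y}. Then ◇p at x, so □◇p at x, so ◇p at z, so some w with Rzw has p; w=y, i.e. Rzy. By symmetry of the argument, Ryz.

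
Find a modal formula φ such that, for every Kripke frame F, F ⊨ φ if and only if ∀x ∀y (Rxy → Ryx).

ψ → □◇ψ

This is symmetry; the standard corresponding axiom is B: ψ → □◇ψ.
Suppose ψ→□◇ψ is valid. Take Rxy and set V(ψ)={x}. Then ψ at x, so □◇ψ at x, so ◇ψ at y, so some z with Ryz has ψ; z=x, i.e. Ryx.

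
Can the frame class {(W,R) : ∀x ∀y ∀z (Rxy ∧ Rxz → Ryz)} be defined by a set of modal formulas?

Yes, by ◇q → □◇q

The condition is the Euclidean property. A defining modal formula is ◇q → □◇q.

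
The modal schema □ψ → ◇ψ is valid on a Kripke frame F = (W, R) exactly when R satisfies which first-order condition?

seriality: ∀x ∃y Rxy

This schema is the D axiom.
Its frame correspondent is seriality — ∀x ∃y Rxy.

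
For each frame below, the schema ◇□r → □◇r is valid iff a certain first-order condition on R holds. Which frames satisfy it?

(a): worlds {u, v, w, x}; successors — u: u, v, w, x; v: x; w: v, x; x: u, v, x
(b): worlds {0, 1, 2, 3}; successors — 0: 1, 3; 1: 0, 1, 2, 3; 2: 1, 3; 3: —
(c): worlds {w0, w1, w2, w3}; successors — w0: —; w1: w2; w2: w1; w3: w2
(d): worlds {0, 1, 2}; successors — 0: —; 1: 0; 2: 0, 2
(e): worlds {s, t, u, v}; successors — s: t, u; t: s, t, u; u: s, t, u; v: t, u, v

(a), (c), (e)

The schema corresponds to convergence: ∀x ∀y ∀z (Rxy ∧ Rxz → ∃w (Ryw ∧ Rzw)).
(a): condition met.
(b): fails — R01 and R03 but 1 and 3 have no common successor.
(c): condition met.
(d): fails — R10 and R10 but 0 and 0 have no common successor.
(e): condition met.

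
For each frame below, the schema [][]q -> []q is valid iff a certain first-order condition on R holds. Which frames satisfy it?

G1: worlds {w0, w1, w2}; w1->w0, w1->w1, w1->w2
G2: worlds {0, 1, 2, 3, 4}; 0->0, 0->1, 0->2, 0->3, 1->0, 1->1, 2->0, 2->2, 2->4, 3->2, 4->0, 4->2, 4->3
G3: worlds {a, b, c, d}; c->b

G1, G2

The schema corresponds to density: forall x forall y (Rxy -> exists z (Rxz & Rzy)).
G1: holds.
G2: holds.
G3: fails — Rcb but no z with Rcz and Rzb.
Valid on: G1, G2.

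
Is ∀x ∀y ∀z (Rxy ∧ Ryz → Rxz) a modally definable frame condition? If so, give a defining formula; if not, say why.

Yes: it is transitivity, defined by the 4 schema □q → □□q.

Yes, by □q → □□q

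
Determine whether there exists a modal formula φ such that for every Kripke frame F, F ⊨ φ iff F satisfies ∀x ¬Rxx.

If a class were modally definable it would be closed under surjective bounded morphisms (Goldblatt–Thomason).
The 5-cycle (worlds 0,1,2,3,4 with 0→1→2→3→4→0) is irreflexive, and the map sending every world to a single reflexive point • is a surjective bounded morphism (forth: every edge maps to (•,•); back: every world has a successor). So any modal formula valid on the 5-cycle is also valid on the reflexive point, which is not irreflexive.
So the class is not modally definable.

Not definable by any modal formula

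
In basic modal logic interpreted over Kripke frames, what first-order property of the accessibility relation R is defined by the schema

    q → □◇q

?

Suppose q→□◇q is valid. Take Rxy and set V(q)={x}. Then q at x, so □◇q at x, so ◇q at y, so some z with Ryz has q; z=x, i.e. Ryx.

symmetry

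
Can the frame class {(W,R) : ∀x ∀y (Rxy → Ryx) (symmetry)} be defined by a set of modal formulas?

Definable; r → □◇r defines it

This is a Sahlqvist condition; the B axiom r → □◇r defines it.
Suppose r→□◇r is valid. Take Rxy and set V(r)={x}. Then r at x, so □◇r at x, so ◇r at y, so some z with Ryz has r; z=x, i.e. Ryx.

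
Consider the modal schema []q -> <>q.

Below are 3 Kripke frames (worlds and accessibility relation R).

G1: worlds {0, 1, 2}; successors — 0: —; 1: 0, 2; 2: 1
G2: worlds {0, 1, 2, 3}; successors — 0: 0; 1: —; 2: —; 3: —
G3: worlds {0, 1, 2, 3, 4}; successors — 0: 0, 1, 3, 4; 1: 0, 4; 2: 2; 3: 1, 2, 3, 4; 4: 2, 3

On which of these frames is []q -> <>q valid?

The schema corresponds to seriality: forall x exists y Rxy.
G1: fails — world 0 has no successor.
G2: fails — world 1 has no successor.
G3: condition met.
Valid on: G3.

G3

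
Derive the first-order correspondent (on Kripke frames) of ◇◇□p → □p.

This is a Sahlqvist (Geach-type) schema ◇^2□^1p → □^1◇^0p.
Minimal-valuation argument: fix x; take any y with xR^2y and any z with xR^1z. Set V(p) to the set of worlds R-reachable from y in exactly 1 step. Then □^1p holds at y, so the antecedent holds at x; validity forces ◇^0p at z, giving a w with zR^0w and yR^1w.
First-order correspondent: ∀x ∀y ∀z ((xR²y ∧ xRz) → ∃w (yRw ∧ z = w)).

∀x ∀y ∀z ((xR²y ∧ xRz) → ∃w (yRw ∧ z = w))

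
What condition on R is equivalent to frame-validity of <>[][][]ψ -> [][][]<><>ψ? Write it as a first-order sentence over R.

forall x forall y forall z ((xRy & x R^3 z) -> exists w (y R^3 w & z R^2 w))

This is a Sahlqvist (Geach-type) schema ◇^1□^3ψ → □^3◇^2ψ.
First-order correspondent: forall x forall y forall z ((xRy & x R^3 z) -> exists w (y R^3 w & z R^2 w)).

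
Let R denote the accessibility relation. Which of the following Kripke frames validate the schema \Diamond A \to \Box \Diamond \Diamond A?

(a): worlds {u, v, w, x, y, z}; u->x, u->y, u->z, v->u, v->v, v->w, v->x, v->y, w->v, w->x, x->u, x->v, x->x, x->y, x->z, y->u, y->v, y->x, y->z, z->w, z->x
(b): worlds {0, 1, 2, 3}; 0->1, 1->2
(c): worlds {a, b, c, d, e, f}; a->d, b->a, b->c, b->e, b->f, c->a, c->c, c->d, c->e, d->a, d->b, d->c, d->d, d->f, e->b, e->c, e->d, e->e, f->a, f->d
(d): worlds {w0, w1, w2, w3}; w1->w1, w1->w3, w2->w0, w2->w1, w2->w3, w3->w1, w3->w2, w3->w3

(a)

The schema corresponds to a generalized confluence (Geach) condition: \forall x \forall y \forall z ((xRy \wedge xRz) \to \exists w (y = w \wedge z R^2 w)).
(a): ✓.
(b): fails — 0R1, 0R1 but no w with 1=w and 1R²w.
(c): fails — bRe, bRa but no w with e=w and aR²w.
(d): fails — w2Rw0, w2Rw0 but no w with w0=w and w0R²w.
Valid on: (a).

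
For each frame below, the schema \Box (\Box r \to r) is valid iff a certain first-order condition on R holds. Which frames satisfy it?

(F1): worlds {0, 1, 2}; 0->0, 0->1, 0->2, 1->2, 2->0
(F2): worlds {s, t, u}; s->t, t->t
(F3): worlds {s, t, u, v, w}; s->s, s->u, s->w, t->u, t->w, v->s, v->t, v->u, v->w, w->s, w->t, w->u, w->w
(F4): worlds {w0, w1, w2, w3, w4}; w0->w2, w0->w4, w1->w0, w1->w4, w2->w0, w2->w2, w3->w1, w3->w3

The schema corresponds to shift-reflexivity: \forall x \forall y (Rxy \to Ryy).
(F1): fails — R02 but not R22.
(F2): satisfies the condition.
(F3): fails — Rwt but not Rtt.
(F4): fails — Rw1w0 but not Rw0w0.

(F2)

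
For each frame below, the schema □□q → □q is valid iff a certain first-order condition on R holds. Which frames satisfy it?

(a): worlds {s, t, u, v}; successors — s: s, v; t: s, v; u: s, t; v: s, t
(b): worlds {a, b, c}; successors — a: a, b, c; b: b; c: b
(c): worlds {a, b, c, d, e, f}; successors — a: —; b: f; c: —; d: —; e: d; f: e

The schema corresponds to density: ∀x ∀y (Rxy → ∃z (Rxz ∧ Rzy)).
(a): fails — Rut but no z with Ruz and Rzt.
(b): holds.
(c): fails — Rbf but no z with Rbz and Rzf.

(b)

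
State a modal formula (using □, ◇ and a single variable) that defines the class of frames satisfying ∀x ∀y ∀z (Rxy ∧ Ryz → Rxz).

A defining formula is □p → □□p (the 4 axiom).
Suppose □p→□□p is valid. Take Rxy, Ryz and set V(p)={w : Rxw}. Then □p at x, so □□p at x, so □p at y, so p at z, i.e. Rxz.

□p → □□p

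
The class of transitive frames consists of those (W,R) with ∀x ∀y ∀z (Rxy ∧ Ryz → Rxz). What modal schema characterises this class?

The condition is transitivity. The 4 schema □p → □□p defines it.

□p → □□p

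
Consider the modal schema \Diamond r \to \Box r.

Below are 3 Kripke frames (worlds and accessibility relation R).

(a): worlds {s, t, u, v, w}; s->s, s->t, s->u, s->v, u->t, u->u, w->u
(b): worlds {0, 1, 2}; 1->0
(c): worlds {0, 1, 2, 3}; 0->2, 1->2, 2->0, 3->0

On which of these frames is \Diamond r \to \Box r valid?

(b), (c)

Frame correspondent (Sahlqvist): \forall x \forall y \forall z (Rxy \wedge Rxz \to y = z) — i.e. partial functionality.
(a): fails — s sees both s and t.
(b): holds.
(c): holds.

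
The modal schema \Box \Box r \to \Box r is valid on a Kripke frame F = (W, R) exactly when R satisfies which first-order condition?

density

Suppose □□r→□r is valid. Take Rxy and set V(r)={w : xR²w}. Then □□r at x, so □r at x, so r at y, i.e. ∃z(Rxz∧Rzy).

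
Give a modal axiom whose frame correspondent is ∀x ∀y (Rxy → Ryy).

The condition is shift-reflexivity. The T□ schema □(□r → r) defines it.
Suppose □(□r→r) is valid. Take Rxy and set V(r)={w : Ryw}. Then at y, □r holds; since □(□r→r) at x, □r→r at y, so r at y, i.e. Ryy.

□(□r → r)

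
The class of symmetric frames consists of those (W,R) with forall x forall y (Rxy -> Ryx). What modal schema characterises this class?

q → □◇q

This is symmetry; the standard corresponding axiom is B: q → □◇q.
Suppose q→□◇q is valid. Take Rxy and set V(q)={x}. Then q at x, so □◇q at x, so ◇q at y, so some z with Ryz has q; z=x, i.e. Ryx.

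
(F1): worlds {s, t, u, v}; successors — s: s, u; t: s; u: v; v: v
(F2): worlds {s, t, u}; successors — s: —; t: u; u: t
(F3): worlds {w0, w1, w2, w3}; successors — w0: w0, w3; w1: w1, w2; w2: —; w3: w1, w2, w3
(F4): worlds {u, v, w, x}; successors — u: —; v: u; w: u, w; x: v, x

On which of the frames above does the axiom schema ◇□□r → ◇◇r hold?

Frame correspondent (Sahlqvist): ∀x ∀y (xRy → ∃w (yR²w ∧ xR²w)) — i.e. a generalized confluence (Geach) condition.
(F1): condition met.
(F2): fails — tRu but no w with uR²w and tR²w.
(F3): fails — w1Rw2 but no w with w2R²w and w1R²w.
(F4): fails — vRu but no t with uR²t and vR²t.

(F1)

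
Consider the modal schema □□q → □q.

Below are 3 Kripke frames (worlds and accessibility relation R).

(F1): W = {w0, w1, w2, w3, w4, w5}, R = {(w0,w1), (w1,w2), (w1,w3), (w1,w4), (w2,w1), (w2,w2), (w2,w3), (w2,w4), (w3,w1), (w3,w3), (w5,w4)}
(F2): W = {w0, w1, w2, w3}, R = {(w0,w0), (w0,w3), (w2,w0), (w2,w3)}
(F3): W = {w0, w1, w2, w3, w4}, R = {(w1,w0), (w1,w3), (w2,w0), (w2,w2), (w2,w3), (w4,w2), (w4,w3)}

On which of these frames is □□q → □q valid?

Frame correspondent (Sahlqvist): ∀x ∀y (Rxy → ∃z (Rxz ∧ Rzy)) — i.e. density.
(F1): fails — Rw0w1 but no z with Rw0z and Rzw1.
(F2): holds.
(F3): fails — Rw1w0 but no z with Rw1z and Rzw0.

(F2)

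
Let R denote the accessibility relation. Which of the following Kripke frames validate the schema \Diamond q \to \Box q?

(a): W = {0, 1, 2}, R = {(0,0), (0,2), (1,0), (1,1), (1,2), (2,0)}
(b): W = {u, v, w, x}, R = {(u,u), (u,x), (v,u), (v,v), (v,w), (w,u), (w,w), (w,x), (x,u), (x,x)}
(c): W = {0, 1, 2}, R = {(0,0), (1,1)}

This is the axiom for partial functionality; its first-order frame correspondent is \forall x \forall y \forall z (Rxy \wedge Rxz \to y = z).
(a): fails — 0 sees both 0 and 2.
(b): fails — u sees both u and x.
(c): ✓.

(c)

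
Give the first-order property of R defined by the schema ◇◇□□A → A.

∀x ∀y (xR²y → ∃w (yR²w ∧ x = w))

This is a Sahlqvist (Geach-type) schema ◇^2□^2A → □^0◇^0A.
First-order correspondent: ∀x ∀y (xR²y → ∃w (yR²w ∧ x = w)).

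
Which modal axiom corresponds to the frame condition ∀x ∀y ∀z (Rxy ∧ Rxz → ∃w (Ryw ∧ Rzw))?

◇□ψ → □◇ψ

A defining formula is ◇□ψ → □◇ψ (the .2 axiom).
Suppose ◇□ψ→□◇ψ is valid. Take Rxy, Rxz and set V(ψ)={w : Ryw}. Then □ψ at y so ◇□ψ at x, so □◇ψ at x, so ◇ψ at z, giving w with Rzw and Ryw.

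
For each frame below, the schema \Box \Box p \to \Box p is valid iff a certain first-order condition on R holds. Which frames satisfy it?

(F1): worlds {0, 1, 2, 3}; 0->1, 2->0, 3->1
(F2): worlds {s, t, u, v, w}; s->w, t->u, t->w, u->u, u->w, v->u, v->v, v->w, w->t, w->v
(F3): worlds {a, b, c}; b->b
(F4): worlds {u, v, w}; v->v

(F3), (F4)

Frame correspondent (Sahlqvist): \forall x \forall y (Rxy \to \exists z (Rxz \wedge Rzy)) — i.e. density.
(F1): fails — R01 but no z with R0z and Rz1.
(F2): fails — Rwt but no z with Rwz and Rzt.
(F3): satisfies the condition.
(F4): satisfies the condition.
Valid on: (F3), (F4).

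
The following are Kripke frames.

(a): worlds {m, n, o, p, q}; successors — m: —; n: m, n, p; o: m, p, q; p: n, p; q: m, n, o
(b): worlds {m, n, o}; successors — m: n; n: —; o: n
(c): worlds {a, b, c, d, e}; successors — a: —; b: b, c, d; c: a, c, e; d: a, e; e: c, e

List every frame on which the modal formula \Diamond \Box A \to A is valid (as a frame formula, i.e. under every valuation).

none

The schema corresponds to symmetry: \forall x \forall y (Rxy \to Ryx).
(a): fails — Rom but not Rmo.
(b): fails — Ron but not Rno.
(c): fails — Rbc but not Rcb.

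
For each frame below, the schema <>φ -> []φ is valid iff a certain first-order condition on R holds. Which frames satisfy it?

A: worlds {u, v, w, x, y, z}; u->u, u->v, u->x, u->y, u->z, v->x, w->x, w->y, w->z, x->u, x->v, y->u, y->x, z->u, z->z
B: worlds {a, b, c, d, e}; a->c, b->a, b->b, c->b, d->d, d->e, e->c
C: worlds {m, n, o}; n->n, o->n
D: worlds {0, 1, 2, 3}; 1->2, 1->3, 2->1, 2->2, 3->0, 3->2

The schema corresponds to partial functionality: forall x forall y forall z (Rxy & Rxz -> y = z).
A: fails — u sees both u and v.
B: fails — b sees both a and b.
C: condition met.
D: fails — 1 sees both 2 and 3.
Valid on: C.

C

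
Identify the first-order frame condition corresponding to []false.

□⊥ is valid iff no world has any successor (otherwise □⊥ fails at any world with one).

emptiness of R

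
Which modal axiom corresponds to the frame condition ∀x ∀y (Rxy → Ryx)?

s → □◇s

A defining formula is s → □◇s (the B axiom).
Suppose s→□◇s is valid. Take Rxy and set V(s)={x}. Then s at x, so □◇s at x, so ◇s at y, so some z with Ryz has s; z=x, i.e. Ryx.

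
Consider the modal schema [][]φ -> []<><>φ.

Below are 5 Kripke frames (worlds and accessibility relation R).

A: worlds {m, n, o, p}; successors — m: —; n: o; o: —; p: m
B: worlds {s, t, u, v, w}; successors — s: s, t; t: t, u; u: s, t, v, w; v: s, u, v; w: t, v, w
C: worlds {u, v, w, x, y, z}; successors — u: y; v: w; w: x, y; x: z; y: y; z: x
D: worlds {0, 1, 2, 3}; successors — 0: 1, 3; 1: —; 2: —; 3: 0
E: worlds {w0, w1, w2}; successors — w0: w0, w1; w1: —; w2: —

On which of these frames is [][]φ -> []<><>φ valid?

Frame correspondent (Sahlqvist): forall x forall z (xRz -> exists w (x R^2 w & z R^2 w)) — i.e. a generalized confluence (Geach) condition.
A: fails — nRo but no w with nR²w and oR²w.
B: holds.
C: fails — wRx but no t with wR²t and xR²t.
D: fails — 0R1 but no w with 0R²w and 1R²w.
E: fails — w0Rw1 but no w with w0R²w and w1R²w.
Valid on: B.

B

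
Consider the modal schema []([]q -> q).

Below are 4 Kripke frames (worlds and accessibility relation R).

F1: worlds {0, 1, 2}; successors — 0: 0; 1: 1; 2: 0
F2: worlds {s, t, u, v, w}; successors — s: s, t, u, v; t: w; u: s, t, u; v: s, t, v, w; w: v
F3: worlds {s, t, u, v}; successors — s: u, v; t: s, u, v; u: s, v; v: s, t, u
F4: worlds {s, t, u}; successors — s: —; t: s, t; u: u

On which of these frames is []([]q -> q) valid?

F1

Frame correspondent (Sahlqvist): forall x forall y (Rxy -> Ryy) — i.e. shift-reflexivity.
F1: condition met.
F2: fails — Rut but not Rtt.
F3: fails — Ruv but not Rvv.
F4: fails — Rts but not Rss.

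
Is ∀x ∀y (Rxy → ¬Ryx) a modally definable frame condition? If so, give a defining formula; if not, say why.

If a class were modally definable it would be closed under surjective bounded morphisms (Goldblatt–Thomason).
The 3-cycle (worlds a,b,c with a→b→c→a) is asymmetric. Mapping every world to a single reflexive point • is a surjective bounded morphism, and the reflexive point is not asymmetric (R•• but asymmetry requires ¬R••).
So no modal formula (or set of formulas) defines exactly the asymmetric frames.

No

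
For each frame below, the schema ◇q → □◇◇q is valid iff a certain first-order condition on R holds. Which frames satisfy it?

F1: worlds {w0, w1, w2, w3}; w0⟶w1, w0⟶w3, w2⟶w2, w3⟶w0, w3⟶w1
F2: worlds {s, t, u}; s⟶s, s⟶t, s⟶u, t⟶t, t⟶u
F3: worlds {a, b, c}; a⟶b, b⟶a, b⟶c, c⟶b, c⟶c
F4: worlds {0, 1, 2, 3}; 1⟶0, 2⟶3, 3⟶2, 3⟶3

F3

The schema corresponds to a generalized confluence (Geach) condition: ∀x ∀y ∀z ((xRy ∧ xRz) → ∃w (y = w ∧ zR²w)).
F1: fails — w0Rw1, w0Rw1 but no w with w1=w and w1R²w.
F2: fails — sRs, sRt but no w with s=w and tR²w.
F3: holds.
F4: fails — 1R0, 1R0 but no w with 0=w and 0R²w.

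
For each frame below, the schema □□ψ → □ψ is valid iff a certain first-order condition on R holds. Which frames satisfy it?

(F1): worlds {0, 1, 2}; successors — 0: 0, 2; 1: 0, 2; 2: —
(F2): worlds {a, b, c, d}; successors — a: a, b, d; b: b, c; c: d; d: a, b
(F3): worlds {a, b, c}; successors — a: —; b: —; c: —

Frame correspondent (Sahlqvist): ∀x ∀y (Rxy → ∃z (Rxz ∧ Rzy)) — i.e. density.
(F1): condition met.
(F2): fails — Rcd but no z with Rcz and Rzd.
(F3): condition met.

(F1), (F3)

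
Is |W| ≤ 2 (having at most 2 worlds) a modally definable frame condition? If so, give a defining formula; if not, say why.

No — not modally definable

If a class were modally definable it would be closed under disjoint unions (Goldblatt–Thomason).
Any modal formula valid on each of 3 disjoint one-world frames is valid on their disjoint union (validity is preserved under disjoint unions). Each one-world frame has |W|=1≤2, but the union has |W|=3.
So the class is not modally definable.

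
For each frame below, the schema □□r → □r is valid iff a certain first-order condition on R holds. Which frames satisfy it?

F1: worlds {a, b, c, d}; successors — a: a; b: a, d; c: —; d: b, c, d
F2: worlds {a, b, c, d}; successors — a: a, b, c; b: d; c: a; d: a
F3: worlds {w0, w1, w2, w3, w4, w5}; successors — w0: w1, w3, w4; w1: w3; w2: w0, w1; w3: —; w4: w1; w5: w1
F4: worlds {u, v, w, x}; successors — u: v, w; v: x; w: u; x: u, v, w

F1

This is the axiom for density; its first-order frame correspondent is ∀x ∀y (Rxy → ∃z (Rxz ∧ Rzy)).
F1: ✓.
F2: fails — Rbd but no z with Rbz and Rzd.
F3: fails — Rw0w4 but no z with Rw0z and Rzw4.
F4: fails — Ruv but no z with Ruz and Rzv.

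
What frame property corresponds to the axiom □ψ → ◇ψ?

Seriality

This is the D axiom.
Its frame correspondent is seriality — ∀x ∃y Rxy.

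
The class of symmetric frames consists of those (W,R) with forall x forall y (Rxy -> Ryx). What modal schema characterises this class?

q → □◇q

This is symmetry; the standard corresponding axiom is B: q → □◇q.
Suppose q→□◇q is valid. Take Rxy and set V(q)={x}. Then q at x, so □◇q at x, so ◇q at y, so some z with Ryz has q; z=x, i.e. Ryx.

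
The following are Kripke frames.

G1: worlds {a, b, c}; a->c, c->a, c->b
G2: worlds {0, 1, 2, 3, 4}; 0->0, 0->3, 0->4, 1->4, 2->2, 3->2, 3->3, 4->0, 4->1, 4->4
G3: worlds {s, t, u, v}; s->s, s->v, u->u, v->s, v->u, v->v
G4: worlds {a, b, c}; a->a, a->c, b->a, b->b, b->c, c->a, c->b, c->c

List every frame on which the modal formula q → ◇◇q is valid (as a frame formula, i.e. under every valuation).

This is the axiom for a generalized confluence (Geach) condition; its first-order frame correspondent is ∀x ∃w (x = w ∧ xR²w).
G1: fails — at b but no w with b=w and bR²w.
G2: condition met.
G3: fails — at t but no w with t=w and tR²w.
G4: condition met.

G2, G4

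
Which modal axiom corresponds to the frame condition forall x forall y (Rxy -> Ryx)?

The condition is symmetry. The B schema r → □◇r defines it.

r → □◇r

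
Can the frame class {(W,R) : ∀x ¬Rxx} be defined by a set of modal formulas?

Any modally definable frame class is closed under surjective bounded morphisms.
The 2-cycle (worlds s,t with s→t→s) is irreflexive, and the map sending every world to a single reflexive point • is a surjective bounded morphism (forth: every edge maps to (•,•); back: every world has a successor). So any modal formula valid on the 2-cycle is also valid on the reflexive point, which is not irreflexive.
So the class is not modally definable.

Not modally definable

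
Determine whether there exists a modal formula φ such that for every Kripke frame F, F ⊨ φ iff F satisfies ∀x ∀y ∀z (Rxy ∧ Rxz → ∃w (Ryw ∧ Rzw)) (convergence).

Yes — defined by ◇□r → □◇r

This is a Sahlqvist condition; the .2 axiom ◇□r → □◇r defines it.
Suppose ◇□r→□◇r is valid. Take Rxy, Rxz and set V(r)={w : Ryw}. Then □r at y so ◇□r at x, so □◇r at x, so ◇r at z, giving w with Rzw and Ryw.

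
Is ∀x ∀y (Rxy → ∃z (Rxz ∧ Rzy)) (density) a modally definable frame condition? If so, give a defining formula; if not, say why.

Yes — defined by □□p → □p

This is a Sahlqvist condition; the C4 axiom □□p → □p defines it.
Suppose □□p→□p is valid. Take Rxy and set V(p)={w : xR²w}. Then □□p at x, so □p at x, so p at y, i.e. ∃z(Rxz∧Rzy).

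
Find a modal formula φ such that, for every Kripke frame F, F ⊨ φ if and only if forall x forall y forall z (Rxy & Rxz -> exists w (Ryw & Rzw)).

◇□q → □◇q

A defining formula is ◇□q → □◇q (the .2 axiom).
Suppose ◇□q→□◇q is valid. Take Rxy, Rxz and set V(q)={w : Ryw}. Then □q at y so ◇□q at x, so □◇q at x, so ◇q at z, giving w with Rzw and Ryw.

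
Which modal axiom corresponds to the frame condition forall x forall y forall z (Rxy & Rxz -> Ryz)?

◇ψ → □◇ψ

This is the Euclidean property; the standard corresponding axiom is 5: ◇ψ → □◇ψ.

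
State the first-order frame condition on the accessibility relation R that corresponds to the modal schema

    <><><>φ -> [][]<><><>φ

This is a Sahlqvist (Geach-type) schema ◇^3□^0φ → □^2◇^3φ.
Minimal-valuation argument: fix x; take any y with xR^3y and any z with xR^2z. Set V(φ) to the set of worlds R-reachable from y in exactly 0 steps. Then □^0φ holds at y, so the antecedent holds at x; validity forces ◇^3φ at z, giving a w with zR^3w and yR^0w.
First-order correspondent: forall x forall y forall z ((x R^3 y & x R^2 z) -> exists w (y = w & z R^3 w)).

forall x forall y forall z ((x R^3 y & x R^2 z) -> exists w (y = w & z R^3 w))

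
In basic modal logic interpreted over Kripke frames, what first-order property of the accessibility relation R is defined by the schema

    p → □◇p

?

This schema is the B axiom.
Its frame correspondent is symmetry — ∀x ∀y (Rxy → Ryx).

symmetry: ∀x ∀y (Rxy → Ryx)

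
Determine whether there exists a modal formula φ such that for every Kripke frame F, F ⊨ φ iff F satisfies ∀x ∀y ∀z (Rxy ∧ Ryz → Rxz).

This is a Sahlqvist condition; the 4 axiom □q → □□q defines it.

Definable; □q → □□q defines it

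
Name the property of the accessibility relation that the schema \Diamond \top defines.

◇⊤ holds at w iff w has a successor, so frame-validity of ◇⊤ is exactly seriality. Equivalently via □A → ◇A:
Suppose □A→◇A is valid. At any x set V(A)=W. Then □A at x, so ◇A at x, so x has a successor.

seriality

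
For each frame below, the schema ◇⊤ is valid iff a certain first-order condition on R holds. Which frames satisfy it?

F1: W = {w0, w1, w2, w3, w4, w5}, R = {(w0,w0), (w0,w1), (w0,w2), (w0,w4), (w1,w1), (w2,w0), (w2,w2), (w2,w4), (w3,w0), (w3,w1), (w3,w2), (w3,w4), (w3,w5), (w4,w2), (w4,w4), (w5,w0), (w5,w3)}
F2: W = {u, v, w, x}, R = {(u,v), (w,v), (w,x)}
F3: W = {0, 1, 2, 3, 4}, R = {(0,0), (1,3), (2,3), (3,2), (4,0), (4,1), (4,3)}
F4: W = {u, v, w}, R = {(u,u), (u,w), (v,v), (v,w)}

F1, F3

Frame correspondent (Sahlqvist): ∀x ∃y Rxy — i.e. seriality.
F1: condition met.
F2: fails — world v has no successor.
F3: condition met.
F4: fails — world w has no successor.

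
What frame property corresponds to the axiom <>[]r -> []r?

Replacing r by ¬r and contraposing gives the equivalent schema ◇r → □◇r.
Suppose ◇r→□◇r is valid. Take Rxy, Rxz and set V(r)={y}. Then ◇r at x, so □◇r at x, so ◇r at z, so some w with Rzw has r; w=y, i.e. Rzy. By symmetry of the argument, Ryz.

The Euclidean property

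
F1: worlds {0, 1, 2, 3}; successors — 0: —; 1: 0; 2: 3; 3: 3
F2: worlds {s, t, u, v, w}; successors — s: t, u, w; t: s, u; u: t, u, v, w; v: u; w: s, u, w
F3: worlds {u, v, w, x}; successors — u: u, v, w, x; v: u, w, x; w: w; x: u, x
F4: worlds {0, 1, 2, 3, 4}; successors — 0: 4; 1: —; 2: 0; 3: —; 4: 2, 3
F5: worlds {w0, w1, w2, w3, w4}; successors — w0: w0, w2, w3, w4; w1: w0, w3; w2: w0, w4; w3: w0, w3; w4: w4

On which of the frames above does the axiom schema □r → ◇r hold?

F2, F3, F5

This is the axiom for seriality; its first-order frame correspondent is ∀x ∃y Rxy.
F1: fails — world 0 has no successor.
F2: holds.
F3: holds.
F4: fails — world 1 has no successor.
F5: holds.
Valid on: F2, F3, F5.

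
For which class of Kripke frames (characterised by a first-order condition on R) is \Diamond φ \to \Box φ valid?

partial functionality: \forall x \forall y \forall z (Rxy \wedge Rxz \to y = z)

Suppose ◇φ→□φ is valid. Take Rxy, Rxz and set V(φ)={y}. Then ◇φ at x, so □φ at x, so φ at z, i.e. z=y.
Conversely, on a frame with partial functionality the schema holds at every world under every valuation.
Frame condition: \forall x \forall y \forall z (Rxy \wedge Rxz \to y = z).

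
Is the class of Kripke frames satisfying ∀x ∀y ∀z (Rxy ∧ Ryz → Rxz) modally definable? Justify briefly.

Yes: it is transitivity, defined by the 4 schema □r → □□r.
Suppose □r→□□r is valid. Take Rxy, Ryz and set V(r)={w : Rxw}. Then □r at x, so □□r at x, so □r at y, so r at z, i.e. Rxz.

Yes, by □r → □□r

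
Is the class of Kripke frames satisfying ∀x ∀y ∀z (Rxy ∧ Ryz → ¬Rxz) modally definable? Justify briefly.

If a class were modally definable it would be closed under surjective bounded morphisms (Goldblatt–Thomason).
The 5-cycle (worlds s,t,u,v,w with s→t→u→v→w→s) is intransitive. Mapping every world to a single reflexive point • is a surjective bounded morphism; the reflexive point is not intransitive (R••∧R•• but R••).
So no modal formula (or set of formulas) defines exactly the intransitive frames.

Not modally definable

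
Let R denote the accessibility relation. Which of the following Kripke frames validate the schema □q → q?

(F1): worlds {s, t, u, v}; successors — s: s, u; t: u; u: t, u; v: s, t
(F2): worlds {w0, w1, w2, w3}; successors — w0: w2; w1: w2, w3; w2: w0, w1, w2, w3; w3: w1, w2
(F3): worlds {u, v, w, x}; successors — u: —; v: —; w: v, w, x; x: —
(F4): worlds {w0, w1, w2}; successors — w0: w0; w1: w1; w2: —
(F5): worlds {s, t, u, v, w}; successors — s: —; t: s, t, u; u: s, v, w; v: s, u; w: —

Frame correspondent (Sahlqvist): ∀x Rxx — i.e. reflexivity.
(F1): fails — world t does not see itself.
(F2): fails — world w0 does not see itself.
(F3): fails — world u does not see itself.
(F4): fails — world w2 does not see itself.
(F5): fails — world s does not see itself.

none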